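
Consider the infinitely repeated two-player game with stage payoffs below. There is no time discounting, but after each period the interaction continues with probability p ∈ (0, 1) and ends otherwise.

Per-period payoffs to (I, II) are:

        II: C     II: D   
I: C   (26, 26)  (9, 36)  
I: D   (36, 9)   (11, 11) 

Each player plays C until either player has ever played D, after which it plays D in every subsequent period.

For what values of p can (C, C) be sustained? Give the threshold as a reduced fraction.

2/5

With no time discounting, the continuation probability p plays the role of the discount factor.
Grim-trigger IC: 26/(1−p) ≥ 36 + 11p/(1−p) ⇒ p ≥ (36−26)/(36−11) = 2/5.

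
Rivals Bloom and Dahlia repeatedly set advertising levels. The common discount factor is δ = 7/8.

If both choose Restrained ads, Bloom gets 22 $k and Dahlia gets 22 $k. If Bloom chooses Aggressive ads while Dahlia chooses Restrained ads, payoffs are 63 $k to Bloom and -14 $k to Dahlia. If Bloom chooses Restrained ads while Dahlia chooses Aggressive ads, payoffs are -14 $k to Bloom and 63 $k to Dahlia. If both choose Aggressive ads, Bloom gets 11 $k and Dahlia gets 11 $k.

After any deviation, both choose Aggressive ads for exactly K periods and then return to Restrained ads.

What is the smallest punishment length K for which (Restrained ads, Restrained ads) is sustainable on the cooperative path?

6

No profitable deviation requires (22−11)(δ+…+δ^K) ≥ 63−22, i.e. δ+…+δ^K ≥ 41/11 ≈ 3.7273.
With δ = 7/8, the partial sums are K=1: 0.8750, K=2: 1.6406, K=3: 2.3105, K=4: 2.8967, K=5: 3.4096, K=6: 3.8584.
K = 6 is the first length at which the sum reaches 3.7273.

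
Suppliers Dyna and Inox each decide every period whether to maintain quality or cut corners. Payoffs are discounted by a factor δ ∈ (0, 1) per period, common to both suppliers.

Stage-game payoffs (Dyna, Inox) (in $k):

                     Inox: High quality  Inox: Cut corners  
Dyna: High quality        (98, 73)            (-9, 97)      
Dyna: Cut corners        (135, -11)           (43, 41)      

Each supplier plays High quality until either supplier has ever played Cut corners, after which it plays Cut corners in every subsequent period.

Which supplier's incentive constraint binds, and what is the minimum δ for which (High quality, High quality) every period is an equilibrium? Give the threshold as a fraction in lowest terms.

Dyna: cooperation gives 98 each period; deviation gives 135 once then 43 forever.
  98/(1−δ) ≥ 135 + 43δ/(1−δ) ⇒ δ ≥ 37/92.
Inox: cooperation gives 73 each period; deviation gives 97 once then 41 forever.
  δ ≥ 24/56 = 3/7.
Both must hold, so the binding constraint is Inox's: δ ≥ 3/7.

Inox; δ ≥ 3/7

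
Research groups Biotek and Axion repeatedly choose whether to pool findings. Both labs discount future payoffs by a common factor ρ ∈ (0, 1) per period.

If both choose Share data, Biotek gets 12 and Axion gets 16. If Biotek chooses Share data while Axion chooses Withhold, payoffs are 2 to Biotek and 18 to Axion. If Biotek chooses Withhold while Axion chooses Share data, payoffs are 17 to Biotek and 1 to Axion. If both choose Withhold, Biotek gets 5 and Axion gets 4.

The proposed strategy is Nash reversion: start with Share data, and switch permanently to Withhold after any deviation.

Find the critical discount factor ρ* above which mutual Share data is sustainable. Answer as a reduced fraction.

5/12

For Biotek: deviation gain 17−12 = 5, per-period punishment loss 12−5 = 7. IC gives ρ ≥ 5/12.
For Axion: gain 2, loss 12 per period, so ρ ≥ 2/14 = 1/7.
The tighter constraint is Biotek's, so cooperation needs ρ ≥ 5/12.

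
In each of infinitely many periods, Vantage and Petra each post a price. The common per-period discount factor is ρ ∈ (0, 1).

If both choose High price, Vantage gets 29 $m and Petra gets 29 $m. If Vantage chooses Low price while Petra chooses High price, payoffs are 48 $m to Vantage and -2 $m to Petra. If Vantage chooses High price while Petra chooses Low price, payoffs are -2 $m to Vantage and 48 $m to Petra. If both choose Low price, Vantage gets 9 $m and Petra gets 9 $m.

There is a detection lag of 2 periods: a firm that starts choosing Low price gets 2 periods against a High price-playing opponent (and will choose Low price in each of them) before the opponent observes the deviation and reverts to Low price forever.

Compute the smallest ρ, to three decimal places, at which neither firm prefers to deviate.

0.698

The best deviation is to choose Low price for all 2 undetected periods, earning 48 each, then 9 forever once detected.
Deviation value: 48(1−ρ^2)/(1−ρ) + 9ρ^2/(1−ρ); cooperation value: 29/(1−ρ).
IC: 29 ≥ 48(1−ρ^2) + 9ρ^2 = 48 − 39ρ^2.
So ρ^2 ≥ 19/39, giving ρ ≥ (19/39)^(1/2) ≈ 0.698.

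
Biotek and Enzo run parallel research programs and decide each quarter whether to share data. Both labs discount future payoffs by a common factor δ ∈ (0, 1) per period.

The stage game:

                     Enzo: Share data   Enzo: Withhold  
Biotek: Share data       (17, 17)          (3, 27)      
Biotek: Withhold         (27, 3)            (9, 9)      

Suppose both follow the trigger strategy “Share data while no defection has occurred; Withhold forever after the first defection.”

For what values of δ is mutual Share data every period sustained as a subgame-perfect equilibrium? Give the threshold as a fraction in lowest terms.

5/9

One-period gain from deviating is 27 − 17 = 10. The loss is 17 − 9 = 8 in every subsequent period, with present value 8·δ/(1−δ).
Deviation is unprofitable when 8·δ/(1−δ) ≥ 10, i.e. δ/(1−δ) ≥ 5/4.
Equivalently δ ≥ 10/(10+8) = 5/9.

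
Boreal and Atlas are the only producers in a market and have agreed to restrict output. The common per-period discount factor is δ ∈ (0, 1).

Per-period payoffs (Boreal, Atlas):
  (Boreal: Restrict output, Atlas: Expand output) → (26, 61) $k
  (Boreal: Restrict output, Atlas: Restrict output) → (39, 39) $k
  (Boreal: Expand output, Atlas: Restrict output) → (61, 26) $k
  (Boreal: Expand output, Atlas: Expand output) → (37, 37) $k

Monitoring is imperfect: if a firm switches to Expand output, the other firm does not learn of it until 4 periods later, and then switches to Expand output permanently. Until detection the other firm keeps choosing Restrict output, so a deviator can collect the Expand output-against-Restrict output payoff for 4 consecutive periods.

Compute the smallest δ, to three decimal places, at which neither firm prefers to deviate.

0.978

A deviator earns 61 for 4 periods, then 37 forever; cooperating earns 39 forever. Multiplying the IC by (1−δ):
39 ≥ 61(1−δ^4) + 37δ^4, so 24·δ^4 ≥ 22 and δ^4 ≥ 11/12.
δ ≥ (11/12)^(1/4) ≈ 0.978.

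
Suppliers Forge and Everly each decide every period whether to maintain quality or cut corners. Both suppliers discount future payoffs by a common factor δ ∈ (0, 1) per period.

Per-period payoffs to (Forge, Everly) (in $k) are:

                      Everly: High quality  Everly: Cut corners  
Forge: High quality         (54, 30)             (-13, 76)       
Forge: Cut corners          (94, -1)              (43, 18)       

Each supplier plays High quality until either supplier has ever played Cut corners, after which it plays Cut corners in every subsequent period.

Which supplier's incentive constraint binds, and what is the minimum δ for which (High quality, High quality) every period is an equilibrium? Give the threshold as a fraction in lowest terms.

Everly; δ ≥ 23/29

Forge: cooperation gives 54 each period; deviation gives 94 once then 43 forever.
  54/(1−δ) ≥ 94 + 43δ/(1−δ) ⇒ δ ≥ 40/51.
Everly: cooperation gives 30 each period; deviation gives 76 once then 18 forever.
  δ ≥ 46/58 = 23/29.
Both must hold, so the binding constraint is Everly's: δ ≥ 23/29.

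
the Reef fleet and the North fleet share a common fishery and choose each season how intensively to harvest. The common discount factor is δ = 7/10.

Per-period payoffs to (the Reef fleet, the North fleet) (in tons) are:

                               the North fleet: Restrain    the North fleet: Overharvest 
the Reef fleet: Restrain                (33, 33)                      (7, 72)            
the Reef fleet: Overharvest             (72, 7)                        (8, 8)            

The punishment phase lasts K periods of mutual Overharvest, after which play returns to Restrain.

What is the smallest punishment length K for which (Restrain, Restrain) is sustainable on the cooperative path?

No profitable deviation requires (33−8)(δ+…+δ^K) ≥ 72−33, i.e. δ+…+δ^K ≥ 39/25 ≈ 1.5600.
With δ = 7/10, the partial sums are K=1: 0.7000, K=2: 1.1900, K=3: 1.5330, K=4: 1.7731.
K = 4 is the first length at which the sum reaches 1.5600.

4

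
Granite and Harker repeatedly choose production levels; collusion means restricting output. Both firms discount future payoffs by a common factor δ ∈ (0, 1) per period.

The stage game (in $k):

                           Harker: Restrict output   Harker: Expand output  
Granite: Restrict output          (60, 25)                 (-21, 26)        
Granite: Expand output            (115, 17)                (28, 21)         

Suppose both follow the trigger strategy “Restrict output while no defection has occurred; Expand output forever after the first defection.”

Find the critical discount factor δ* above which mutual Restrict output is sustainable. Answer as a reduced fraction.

Granite: cooperation gives 60 each period; deviation gives 115 once then 28 forever.
  60/(1−δ) ≥ 115 + 28δ/(1−δ) ⇒ δ ≥ 55/87.
Harker: cooperation gives 25 each period; deviation gives 26 once then 21 forever.
  δ ≥ 1/5.
Both must hold, so the binding constraint is Granite's: δ ≥ 55/87.

55/87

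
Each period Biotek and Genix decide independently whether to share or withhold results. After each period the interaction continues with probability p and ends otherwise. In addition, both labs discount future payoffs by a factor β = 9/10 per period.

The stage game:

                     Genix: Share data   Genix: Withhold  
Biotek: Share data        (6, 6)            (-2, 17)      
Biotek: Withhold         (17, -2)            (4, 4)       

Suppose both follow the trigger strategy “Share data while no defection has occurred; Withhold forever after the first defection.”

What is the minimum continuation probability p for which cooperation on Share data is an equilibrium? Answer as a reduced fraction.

Expected continuation weight on next period's payoff is β·p = 9/10·p, which plays the role of the discount factor.
Cooperation requires 9/10·p ≥ (17−6)/(17−4) = 11/13, hence p ≥ 110/117.

110/117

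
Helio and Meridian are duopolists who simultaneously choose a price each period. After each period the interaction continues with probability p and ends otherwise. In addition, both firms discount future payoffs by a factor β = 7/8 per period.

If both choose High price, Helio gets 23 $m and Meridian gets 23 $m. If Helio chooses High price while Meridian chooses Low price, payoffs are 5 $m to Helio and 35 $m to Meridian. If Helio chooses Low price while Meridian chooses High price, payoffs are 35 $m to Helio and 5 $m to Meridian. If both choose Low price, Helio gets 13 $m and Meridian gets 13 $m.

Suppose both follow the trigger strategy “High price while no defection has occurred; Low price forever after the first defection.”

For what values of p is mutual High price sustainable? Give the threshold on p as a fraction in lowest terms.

48/77

With continuation probability p and discount β, the effective per-period discount factor is βp.
Grim-trigger IC: βp ≥ (35−23)/(35−13) = 6/11.
So p ≥ (6/11)/(7/8) = 48/77.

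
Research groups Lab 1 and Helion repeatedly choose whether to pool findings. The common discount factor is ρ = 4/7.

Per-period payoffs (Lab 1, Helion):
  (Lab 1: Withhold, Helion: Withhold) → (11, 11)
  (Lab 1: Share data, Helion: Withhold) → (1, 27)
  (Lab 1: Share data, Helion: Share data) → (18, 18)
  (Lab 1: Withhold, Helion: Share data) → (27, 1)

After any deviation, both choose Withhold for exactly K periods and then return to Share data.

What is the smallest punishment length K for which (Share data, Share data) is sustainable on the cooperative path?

Need Σ_{k=1}^{K} ρ^k ≥ (27−18)/(18−11) = 1.2857 at ρ = 4/7.
At K = 5 the sum is 1.2521 < 1.2857; at K = 6 it is 1.2869 ≥ 1.2857.
So the minimum punishment length is K = 6.

6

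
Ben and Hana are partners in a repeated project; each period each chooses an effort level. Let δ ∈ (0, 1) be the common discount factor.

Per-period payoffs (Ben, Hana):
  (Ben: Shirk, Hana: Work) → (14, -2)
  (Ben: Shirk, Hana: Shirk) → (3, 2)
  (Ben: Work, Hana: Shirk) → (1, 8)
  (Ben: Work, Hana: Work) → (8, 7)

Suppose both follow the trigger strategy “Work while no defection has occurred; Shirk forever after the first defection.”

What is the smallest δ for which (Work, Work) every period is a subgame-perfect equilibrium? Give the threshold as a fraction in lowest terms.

6/11

Ben's threshold: (14−8)/(14−3) = 6/11.
Hana's threshold: (8−7)/(8−2) = 1/6.
6/11 > 1/6, so Ben binds and δ* = 6/11.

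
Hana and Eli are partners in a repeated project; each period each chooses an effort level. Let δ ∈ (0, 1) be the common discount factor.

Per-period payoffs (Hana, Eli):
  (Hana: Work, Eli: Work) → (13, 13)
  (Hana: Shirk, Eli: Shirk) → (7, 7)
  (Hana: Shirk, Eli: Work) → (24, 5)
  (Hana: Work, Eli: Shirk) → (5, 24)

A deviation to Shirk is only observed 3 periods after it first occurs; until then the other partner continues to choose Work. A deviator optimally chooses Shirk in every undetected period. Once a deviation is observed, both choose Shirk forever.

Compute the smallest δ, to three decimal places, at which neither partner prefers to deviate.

Deviating for the 3 undetected periods gains 24−13 = 11 per period over cooperation, then loses 13−7 = 6 per period forever once punishment starts.
Gain: 11(1 + δ + … + δ^2); loss: 6·δ^3/(1−δ).
No profitable deviation ⇔ 11(1−δ^3) ≤ 6·δ^3, i.e. δ^3 ≥ 11/(11+6) = 11/17.
Hence δ ≥ (11/17)^(1/3) ≈ 0.865.

0.865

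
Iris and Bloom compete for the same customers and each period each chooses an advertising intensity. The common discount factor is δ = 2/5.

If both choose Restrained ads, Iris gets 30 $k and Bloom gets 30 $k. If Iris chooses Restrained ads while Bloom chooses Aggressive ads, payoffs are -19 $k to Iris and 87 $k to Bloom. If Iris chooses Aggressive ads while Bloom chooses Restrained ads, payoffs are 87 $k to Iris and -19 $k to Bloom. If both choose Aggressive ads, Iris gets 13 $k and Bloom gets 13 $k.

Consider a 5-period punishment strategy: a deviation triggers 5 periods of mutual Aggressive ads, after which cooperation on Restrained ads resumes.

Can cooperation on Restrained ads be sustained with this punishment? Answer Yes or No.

A one-shot deviation gives 87 now, then 13 for 5 periods, then back to 30.
Gain from deviating: (87−30) today; loss: (30−13) in each of the next 5 periods.
No-deviation condition: (30−13)(δ+…+δ^5) ≥ 87−30, i.e. δ+…+δ^5 ≥ 57/17.
At δ = 2/5: δ+…+δ^5 = 0.6598 < 3.3529.
So cooperation is not sustainable.

No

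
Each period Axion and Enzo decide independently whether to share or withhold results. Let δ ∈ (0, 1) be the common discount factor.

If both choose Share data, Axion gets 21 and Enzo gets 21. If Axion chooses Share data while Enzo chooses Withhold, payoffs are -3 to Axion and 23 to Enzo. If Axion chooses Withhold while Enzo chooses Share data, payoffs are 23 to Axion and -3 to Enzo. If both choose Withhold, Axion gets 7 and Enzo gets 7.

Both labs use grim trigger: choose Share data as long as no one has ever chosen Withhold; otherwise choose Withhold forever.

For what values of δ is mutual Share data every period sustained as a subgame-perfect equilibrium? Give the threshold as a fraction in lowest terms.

Cooperation forever yields 21 each period: 21/(1−δ).
Deviating yields 23 once, then 7 forever: 23 + 7δ/(1−δ).
No profitable deviation requires 21/(1−δ) ≥ 23 + 7δ/(1−δ).
Multiplying by (1−δ): 21 ≥ 23(1−δ) + 7δ = 23 − 16δ.
So 16δ ≥ 2, i.e. δ ≥ 2/16 = 1/8.

1/8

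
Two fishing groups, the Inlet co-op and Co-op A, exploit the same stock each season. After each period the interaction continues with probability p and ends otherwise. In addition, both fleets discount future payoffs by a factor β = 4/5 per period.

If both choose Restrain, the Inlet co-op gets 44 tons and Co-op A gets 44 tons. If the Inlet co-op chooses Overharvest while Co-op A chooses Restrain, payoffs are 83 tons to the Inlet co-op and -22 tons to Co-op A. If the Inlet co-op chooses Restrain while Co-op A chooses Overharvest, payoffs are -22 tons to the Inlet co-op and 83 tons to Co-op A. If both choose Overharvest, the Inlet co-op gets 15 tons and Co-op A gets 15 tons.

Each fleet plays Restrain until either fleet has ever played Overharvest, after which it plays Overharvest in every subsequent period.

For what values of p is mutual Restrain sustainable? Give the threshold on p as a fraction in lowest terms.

195/272

With continuation probability p and discount β, the effective per-period discount factor is βp.
Grim-trigger IC: βp ≥ (83−44)/(83−15) = 39/68.
So p ≥ (39/68)/(4/5) = 195/272.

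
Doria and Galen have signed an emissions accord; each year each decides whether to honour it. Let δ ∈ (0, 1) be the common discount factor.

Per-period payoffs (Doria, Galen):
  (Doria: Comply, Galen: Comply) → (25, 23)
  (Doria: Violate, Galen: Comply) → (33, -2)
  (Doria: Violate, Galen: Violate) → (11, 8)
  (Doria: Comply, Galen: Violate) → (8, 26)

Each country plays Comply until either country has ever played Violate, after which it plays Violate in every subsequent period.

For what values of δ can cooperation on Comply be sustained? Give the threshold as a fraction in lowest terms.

For Doria: deviation gain 33−25 = 8, per-period punishment loss 25−11 = 14. IC gives δ ≥ 8/22 = 4/11.
For Galen: gain 3, loss 15 per period, so δ ≥ 3/18 = 1/6.
The tighter constraint is Doria's, so cooperation needs δ ≥ 4/11.

4/11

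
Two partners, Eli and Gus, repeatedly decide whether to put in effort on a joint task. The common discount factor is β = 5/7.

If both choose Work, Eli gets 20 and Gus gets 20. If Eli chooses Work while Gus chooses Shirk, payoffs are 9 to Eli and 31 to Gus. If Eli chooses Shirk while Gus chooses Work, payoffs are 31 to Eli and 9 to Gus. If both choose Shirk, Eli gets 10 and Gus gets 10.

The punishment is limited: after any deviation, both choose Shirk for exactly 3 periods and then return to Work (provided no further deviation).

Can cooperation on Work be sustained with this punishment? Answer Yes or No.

Yes

A one-shot deviation gives 31 now, then 10 for 3 periods, then back to 20.
Gain from deviating: (31−20) today; loss: (20−10) in each of the next 3 periods.
No-deviation condition: (20−10)(β+…+β^3) ≥ 31−20, i.e. β+…+β^3 ≥ 11/10.
At β = 5/7: β+…+β^3 = 1.5889 ≥ 1.1000.
So cooperation is sustainable.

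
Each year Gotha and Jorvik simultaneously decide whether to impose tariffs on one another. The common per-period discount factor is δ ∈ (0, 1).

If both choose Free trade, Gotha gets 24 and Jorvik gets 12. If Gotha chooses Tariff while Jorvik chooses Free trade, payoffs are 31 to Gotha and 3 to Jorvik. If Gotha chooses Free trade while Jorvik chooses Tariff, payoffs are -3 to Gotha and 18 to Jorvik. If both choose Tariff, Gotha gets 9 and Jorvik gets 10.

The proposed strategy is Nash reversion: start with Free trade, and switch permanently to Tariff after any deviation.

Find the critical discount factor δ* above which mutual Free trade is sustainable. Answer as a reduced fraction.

3/4

Gotha: cooperation gives 24 each period; deviation gives 31 once then 9 forever.
  24/(1−δ) ≥ 31 + 9δ/(1−δ) ⇒ δ ≥ 7/22.
Jorvik: cooperation gives 12 each period; deviation gives 18 once then 10 forever.
  δ ≥ 6/8 = 3/4.
Both must hold, so the binding constraint is Jorvik's: δ ≥ 3/4.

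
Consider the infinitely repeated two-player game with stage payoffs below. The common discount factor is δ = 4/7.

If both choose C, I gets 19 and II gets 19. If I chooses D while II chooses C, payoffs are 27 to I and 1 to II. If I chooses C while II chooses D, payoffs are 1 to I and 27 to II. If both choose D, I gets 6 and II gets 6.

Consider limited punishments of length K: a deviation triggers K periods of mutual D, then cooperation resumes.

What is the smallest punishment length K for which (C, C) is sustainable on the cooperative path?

IC: δ(1−δ^K)/(1−δ) ≥ (27−19)/(19−6) = 8/13.
With δ = 4/7: need 1 − δ^K ≥ 8/13·(1−4/7)/(4/7), i.e. δ^K ≤ 0.5385.
Since (4/7)^1 = 0.5714 and (4/7)^2 = 0.3265, the smallest such K is 2.

2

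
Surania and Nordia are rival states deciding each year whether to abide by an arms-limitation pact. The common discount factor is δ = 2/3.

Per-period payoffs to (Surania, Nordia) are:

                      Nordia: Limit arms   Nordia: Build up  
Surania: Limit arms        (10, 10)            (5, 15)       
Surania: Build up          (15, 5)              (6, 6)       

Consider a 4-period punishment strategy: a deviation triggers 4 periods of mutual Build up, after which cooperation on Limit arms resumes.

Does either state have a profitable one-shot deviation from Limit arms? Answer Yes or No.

No

IC: δ+…+δ^4 ≥ (15−10)/(10−6) = 5/4.
At δ = 2/3: partial sum = 1.6049 ≥ 1.2500. Cooperation sustainable.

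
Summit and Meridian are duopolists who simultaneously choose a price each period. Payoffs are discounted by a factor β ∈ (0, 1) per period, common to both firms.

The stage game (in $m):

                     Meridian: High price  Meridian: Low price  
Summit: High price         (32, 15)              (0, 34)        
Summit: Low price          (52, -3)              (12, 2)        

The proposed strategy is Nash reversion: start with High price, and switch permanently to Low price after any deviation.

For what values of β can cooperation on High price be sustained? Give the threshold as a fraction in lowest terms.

19/32

For Summit: deviation gain 52−32 = 20, per-period punishment loss 32−12 = 20. IC gives β ≥ 20/40 = 1/2.
For Meridian: gain 19, loss 13 per period, so β ≥ 19/32.
The tighter constraint is Meridian's, so cooperation needs β ≥ 19/32.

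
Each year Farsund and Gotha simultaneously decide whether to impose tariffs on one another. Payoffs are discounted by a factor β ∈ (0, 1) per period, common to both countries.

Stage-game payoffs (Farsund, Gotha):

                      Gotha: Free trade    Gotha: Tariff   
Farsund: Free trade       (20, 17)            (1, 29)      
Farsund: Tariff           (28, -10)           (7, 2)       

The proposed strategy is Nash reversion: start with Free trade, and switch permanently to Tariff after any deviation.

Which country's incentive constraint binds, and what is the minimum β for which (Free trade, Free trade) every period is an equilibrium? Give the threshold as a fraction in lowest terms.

Farsund's threshold: (28−20)/(28−7) = 8/21.
Gotha's threshold: (29−17)/(29−2) = 4/9.
8/21 < 4/9, so Gotha binds and β* = 4/9.

Gotha; β ≥ 4/9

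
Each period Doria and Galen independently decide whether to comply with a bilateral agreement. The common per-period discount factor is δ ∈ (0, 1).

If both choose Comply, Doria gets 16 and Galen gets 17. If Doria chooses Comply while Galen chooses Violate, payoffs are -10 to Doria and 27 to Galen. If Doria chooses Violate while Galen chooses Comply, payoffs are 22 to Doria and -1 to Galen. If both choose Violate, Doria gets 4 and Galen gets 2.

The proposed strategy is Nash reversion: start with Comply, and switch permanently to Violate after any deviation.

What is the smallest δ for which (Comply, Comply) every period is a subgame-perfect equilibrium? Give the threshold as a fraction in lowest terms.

2/5

Doria's threshold: (22−16)/(22−4) = 1/3.
Galen's threshold: (27−17)/(27−2) = 2/5.
1/3 < 2/5, so Galen binds and δ* = 2/5.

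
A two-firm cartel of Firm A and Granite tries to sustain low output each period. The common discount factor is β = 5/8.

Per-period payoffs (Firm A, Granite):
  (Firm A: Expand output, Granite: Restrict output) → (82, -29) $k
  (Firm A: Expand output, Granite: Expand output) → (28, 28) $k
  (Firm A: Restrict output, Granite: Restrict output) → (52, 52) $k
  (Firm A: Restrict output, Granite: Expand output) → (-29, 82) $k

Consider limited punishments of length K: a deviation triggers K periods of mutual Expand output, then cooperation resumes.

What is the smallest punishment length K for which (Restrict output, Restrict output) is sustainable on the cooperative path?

3

Need Σ_{k=1}^{K} β^k ≥ (82−52)/(52−28) = 1.2500 at β = 5/8.
At K = 2 the sum is 1.0156 < 1.2500; at K = 3 it is 1.2598 ≥ 1.2500.
So the minimum punishment length is K = 3.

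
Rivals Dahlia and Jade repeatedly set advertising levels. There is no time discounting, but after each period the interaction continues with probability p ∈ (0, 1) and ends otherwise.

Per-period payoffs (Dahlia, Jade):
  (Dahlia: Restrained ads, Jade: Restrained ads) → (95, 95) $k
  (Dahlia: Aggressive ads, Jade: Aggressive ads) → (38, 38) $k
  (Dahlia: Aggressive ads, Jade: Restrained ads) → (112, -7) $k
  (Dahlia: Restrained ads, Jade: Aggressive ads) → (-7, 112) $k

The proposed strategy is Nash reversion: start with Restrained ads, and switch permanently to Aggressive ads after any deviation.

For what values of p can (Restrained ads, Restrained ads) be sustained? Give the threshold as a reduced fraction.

17/74

With no time discounting, the continuation probability p plays the role of the discount factor.
Grim-trigger IC: 95/(1−p) ≥ 112 + 38p/(1−p) ⇒ p ≥ (112−95)/(112−38) = 17/74.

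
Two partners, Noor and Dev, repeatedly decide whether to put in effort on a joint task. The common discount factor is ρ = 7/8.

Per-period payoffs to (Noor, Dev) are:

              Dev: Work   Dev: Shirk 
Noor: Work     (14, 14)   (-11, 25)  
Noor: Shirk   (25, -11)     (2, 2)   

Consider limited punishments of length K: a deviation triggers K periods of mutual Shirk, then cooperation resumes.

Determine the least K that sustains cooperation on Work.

Need Σ_{k=1}^{K} ρ^k ≥ (25−14)/(14−2) = 0.9167 at ρ = 7/8.
At K = 1 the sum is 0.8750 < 0.9167; at K = 2 it is 1.6406 ≥ 0.9167.
So the minimum punishment length is K = 2.

2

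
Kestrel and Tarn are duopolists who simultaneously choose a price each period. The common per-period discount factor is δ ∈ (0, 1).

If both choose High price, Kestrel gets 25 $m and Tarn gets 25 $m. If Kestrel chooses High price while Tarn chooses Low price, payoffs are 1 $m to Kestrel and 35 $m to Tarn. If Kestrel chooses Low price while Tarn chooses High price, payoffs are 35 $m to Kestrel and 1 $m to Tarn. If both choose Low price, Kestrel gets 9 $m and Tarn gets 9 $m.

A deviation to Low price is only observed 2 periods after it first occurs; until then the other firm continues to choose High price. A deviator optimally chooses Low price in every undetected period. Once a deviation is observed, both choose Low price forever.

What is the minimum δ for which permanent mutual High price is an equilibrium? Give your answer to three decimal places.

0.620

Deviating for the 2 undetected periods gains 35−25 = 10 per period over cooperation, then loses 25−9 = 16 per period forever once punishment starts.
Gain: 10(1 + δ + … + δ^1); loss: 16·δ^2/(1−δ).
No profitable deviation ⇔ 10(1−δ^2) ≤ 16·δ^2, i.e. δ^2 ≥ 10/(10+16) = 5/13.
Hence δ ≥ (5/13)^(1/2) ≈ 0.620.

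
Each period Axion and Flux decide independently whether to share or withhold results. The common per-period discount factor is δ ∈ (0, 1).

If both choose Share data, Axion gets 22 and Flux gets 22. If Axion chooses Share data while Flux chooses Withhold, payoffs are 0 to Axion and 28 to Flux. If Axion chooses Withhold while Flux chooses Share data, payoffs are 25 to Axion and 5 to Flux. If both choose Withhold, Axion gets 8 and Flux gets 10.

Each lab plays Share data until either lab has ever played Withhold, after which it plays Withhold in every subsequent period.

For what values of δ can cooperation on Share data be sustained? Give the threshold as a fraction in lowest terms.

1/3

For Axion: deviation gain 25−22 = 3, per-period punishment loss 22−8 = 14. IC gives δ ≥ 3/17.
For Flux: gain 6, loss 12 per period, so δ ≥ 6/18 = 1/3.
The tighter constraint is Flux's, so cooperation needs δ ≥ 1/3.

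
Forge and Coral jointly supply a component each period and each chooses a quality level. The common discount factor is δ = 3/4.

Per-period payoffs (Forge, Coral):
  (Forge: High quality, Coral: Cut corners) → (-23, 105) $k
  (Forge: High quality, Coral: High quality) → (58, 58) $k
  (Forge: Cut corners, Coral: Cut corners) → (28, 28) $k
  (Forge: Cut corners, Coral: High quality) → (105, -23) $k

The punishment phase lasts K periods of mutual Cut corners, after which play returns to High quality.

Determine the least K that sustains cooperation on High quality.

3

Need Σ_{k=1}^{K} δ^k ≥ (105−58)/(58−28) = 1.5667 at δ = 3/4.
At K = 2 the sum is 1.3125 < 1.5667; at K = 3 it is 1.7344 ≥ 1.5667.
So the minimum punishment length is K = 3.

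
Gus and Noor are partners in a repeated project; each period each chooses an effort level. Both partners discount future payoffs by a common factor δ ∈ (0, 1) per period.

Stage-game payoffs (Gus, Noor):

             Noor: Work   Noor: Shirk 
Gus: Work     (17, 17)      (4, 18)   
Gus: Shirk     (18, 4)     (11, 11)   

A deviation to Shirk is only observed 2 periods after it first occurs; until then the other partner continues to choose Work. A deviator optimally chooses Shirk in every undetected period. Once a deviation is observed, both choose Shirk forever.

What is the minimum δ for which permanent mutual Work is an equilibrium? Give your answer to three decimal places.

0.378

Deviating for the 2 undetected periods gains 18−17 = 1 per period over cooperation, then loses 17−11 = 6 per period forever once punishment starts.
Gain: 1(1 + δ + … + δ^1); loss: 6·δ^2/(1−δ).
No profitable deviation ⇔ 1(1−δ^2) ≤ 6·δ^2, i.e. δ^2 ≥ 1/(1+6) = 1/7.
Hence δ ≥ (1/7)^(1/2) ≈ 0.378.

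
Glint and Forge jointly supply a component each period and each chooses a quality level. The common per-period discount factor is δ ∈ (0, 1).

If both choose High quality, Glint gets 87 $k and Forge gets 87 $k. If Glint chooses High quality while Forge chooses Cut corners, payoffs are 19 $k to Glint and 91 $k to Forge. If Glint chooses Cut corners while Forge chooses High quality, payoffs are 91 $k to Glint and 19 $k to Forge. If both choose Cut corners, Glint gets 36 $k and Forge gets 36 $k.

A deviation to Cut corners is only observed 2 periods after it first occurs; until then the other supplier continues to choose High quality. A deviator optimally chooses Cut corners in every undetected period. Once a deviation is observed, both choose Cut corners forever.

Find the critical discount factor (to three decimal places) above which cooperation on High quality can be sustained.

A deviator earns 91 for 2 periods, then 36 forever; cooperating earns 87 forever. Multiplying the IC by (1−δ):
87 ≥ 91(1−δ^2) + 36δ^2, so 55·δ^2 ≥ 4 and δ^2 ≥ 4/55.
δ ≥ (4/55)^(1/2) ≈ 0.270.

0.270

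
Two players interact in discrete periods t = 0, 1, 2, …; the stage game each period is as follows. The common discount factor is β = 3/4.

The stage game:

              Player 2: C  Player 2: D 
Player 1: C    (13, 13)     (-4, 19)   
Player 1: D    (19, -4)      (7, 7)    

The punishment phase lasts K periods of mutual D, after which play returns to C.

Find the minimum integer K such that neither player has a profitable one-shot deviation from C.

IC: β(1−β^K)/(1−β) ≥ (19−13)/(13−7) = 1.
With β = 3/4: need 1 − β^K ≥ 1·(1−3/4)/(3/4), i.e. β^K ≤ 0.6667.
Since (3/4)^1 = 0.7500 and (3/4)^2 = 0.5625, the smallest such K is 2.

2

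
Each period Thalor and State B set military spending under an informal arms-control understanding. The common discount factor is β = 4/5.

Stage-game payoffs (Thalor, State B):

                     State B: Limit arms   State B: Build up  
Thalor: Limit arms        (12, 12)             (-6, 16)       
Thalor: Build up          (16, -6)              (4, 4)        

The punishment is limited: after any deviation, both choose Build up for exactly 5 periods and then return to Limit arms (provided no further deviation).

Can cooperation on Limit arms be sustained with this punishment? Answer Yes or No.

Yes

Comparing payoff streams over the 6 periods until play realigns: cooperate → 12(1+β+…+β^5); deviate → 16 + 4(β+…+β^5).
Cooperation is sustained iff (12−4)(β+…+β^5) ≥ 16−12.
β+…+β^5 = 4/5·(1−(4/5)^5)/(1−4/5) = 2.6893, and (16−12)/(12−4) = 0.5000.
2.6893 ≥ 0.5000, so cooperation is sustainable.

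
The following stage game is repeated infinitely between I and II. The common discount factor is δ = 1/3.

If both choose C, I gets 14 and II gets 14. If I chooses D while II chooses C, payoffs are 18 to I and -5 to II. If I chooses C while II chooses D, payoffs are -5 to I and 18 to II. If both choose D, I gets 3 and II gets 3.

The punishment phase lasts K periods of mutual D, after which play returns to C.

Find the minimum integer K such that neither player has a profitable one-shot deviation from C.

2

No profitable deviation requires (14−3)(δ+…+δ^K) ≥ 18−14, i.e. δ+…+δ^K ≥ 4/11 ≈ 0.3636.
With δ = 1/3, the partial sums are K=1: 0.3333, K=2: 0.4444.
K = 2 is the first length at which the sum reaches 0.3636.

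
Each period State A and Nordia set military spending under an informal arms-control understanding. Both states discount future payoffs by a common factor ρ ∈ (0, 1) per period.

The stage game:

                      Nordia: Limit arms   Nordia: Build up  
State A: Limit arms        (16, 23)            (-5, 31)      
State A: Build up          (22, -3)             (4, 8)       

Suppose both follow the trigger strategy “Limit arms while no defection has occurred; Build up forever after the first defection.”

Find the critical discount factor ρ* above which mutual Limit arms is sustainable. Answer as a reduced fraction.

State A: cooperation gives 16 each period; deviation gives 22 once then 4 forever.
  16/(1−ρ) ≥ 22 + 4ρ/(1−ρ) ⇒ ρ ≥ 6/18 = 1/3.
Nordia: cooperation gives 23 each period; deviation gives 31 once then 8 forever.
  ρ ≥ 8/23.
Both must hold, so the binding constraint is Nordia's: ρ ≥ 8/23.

8/23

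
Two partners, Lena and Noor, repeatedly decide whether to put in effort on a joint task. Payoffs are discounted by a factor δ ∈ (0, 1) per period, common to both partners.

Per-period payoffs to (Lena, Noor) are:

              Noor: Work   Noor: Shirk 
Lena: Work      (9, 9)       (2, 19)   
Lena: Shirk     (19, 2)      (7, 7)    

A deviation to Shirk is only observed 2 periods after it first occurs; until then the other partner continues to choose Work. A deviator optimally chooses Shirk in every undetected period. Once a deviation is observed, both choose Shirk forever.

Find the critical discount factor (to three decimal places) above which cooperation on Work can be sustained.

0.913

A deviator earns 19 for 2 periods, then 7 forever; cooperating earns 9 forever. Multiplying the IC by (1−δ):
9 ≥ 19(1−δ^2) + 7δ^2, so 12·δ^2 ≥ 10 and δ^2 ≥ 5/6.
δ ≥ (5/6)^(1/2) ≈ 0.913.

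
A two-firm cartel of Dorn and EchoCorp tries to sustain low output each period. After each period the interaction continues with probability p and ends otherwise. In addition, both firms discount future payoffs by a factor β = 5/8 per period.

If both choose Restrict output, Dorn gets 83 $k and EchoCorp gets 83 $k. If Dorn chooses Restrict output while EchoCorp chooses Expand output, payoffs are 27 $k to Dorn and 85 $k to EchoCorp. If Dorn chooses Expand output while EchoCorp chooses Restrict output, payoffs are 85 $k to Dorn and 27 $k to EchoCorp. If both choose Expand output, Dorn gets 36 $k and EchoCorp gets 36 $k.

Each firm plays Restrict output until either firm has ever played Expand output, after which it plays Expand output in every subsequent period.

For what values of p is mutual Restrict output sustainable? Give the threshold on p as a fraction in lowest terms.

16/245

With continuation probability p and discount β, the effective per-period discount factor is βp.
Grim-trigger IC: βp ≥ (85−83)/(85−36) = 2/49.
So p ≥ (2/49)/(5/8) = 16/245.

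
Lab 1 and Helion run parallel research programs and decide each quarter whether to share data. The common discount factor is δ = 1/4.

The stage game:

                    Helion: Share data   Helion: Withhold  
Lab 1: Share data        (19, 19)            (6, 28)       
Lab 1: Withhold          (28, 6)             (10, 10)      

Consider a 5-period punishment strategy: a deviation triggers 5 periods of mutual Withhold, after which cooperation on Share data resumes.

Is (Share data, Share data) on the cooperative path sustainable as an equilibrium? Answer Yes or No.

IC: δ+…+δ^5 ≥ (28−19)/(19−10) = 1.
At δ = 1/4: partial sum = 0.3330 < 1.0000. Cooperation not sustainable.

No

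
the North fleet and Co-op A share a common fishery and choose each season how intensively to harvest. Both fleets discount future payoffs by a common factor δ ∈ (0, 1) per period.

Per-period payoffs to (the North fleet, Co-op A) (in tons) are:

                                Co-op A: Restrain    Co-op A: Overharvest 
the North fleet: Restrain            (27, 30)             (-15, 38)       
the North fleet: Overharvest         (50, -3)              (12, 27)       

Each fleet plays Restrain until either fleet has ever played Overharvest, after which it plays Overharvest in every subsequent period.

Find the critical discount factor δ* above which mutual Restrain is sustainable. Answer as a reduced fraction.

8/11

the North fleet's threshold: (50−27)/(50−12) = 23/38.
Co-op A's threshold: (38−30)/(38−27) = 8/11.
23/38 < 8/11, so Co-op A binds and δ* = 8/11.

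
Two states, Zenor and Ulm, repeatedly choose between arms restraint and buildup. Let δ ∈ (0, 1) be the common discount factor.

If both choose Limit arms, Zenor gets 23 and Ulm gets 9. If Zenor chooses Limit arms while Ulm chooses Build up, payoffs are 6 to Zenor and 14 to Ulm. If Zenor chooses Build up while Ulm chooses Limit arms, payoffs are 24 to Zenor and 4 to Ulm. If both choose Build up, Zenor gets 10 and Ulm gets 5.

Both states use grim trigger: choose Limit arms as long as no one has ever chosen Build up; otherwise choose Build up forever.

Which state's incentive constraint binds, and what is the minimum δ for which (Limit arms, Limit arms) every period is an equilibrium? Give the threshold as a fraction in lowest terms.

Zenor's threshold: (24−23)/(24−10) = 1/14.
Ulm's threshold: (14−9)/(14−5) = 5/9.
1/14 < 5/9, so Ulm binds and δ* = 5/9.

Ulm; δ ≥ 5/9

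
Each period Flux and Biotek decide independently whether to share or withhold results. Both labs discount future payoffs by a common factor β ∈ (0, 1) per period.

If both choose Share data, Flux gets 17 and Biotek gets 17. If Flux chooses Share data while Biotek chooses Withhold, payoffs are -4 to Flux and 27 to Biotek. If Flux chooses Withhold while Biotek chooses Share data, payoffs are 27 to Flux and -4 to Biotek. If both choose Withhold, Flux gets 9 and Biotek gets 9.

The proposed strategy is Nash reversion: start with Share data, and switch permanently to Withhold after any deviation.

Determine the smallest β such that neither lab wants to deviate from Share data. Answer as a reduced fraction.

5/9

Cooperation forever yields 17 each period: 17/(1−β).
Deviating yields 27 once, then 9 forever: 27 + 9β/(1−β).
No profitable deviation requires 17/(1−β) ≥ 27 + 9β/(1−β).
Multiplying by (1−β): 17 ≥ 27(1−β) + 9β = 27 − 18β.
So 18β ≥ 10, i.e. β ≥ 10/18 = 5/9.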